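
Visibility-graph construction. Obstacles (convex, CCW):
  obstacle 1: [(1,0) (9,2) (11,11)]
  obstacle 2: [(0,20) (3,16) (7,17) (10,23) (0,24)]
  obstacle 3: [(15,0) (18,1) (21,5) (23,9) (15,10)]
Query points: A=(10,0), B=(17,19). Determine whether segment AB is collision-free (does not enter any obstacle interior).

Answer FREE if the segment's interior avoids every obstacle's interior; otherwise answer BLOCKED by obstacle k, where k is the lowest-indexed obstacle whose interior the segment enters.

Obstacle 1 [(1,0) (9,2) (11,11)]:
  edge (1,0)–(9,2): clear
  edge (9,2)–(11,11): clear
  edge (11,11)–(1,0): clear
  midpoint (27/2,19/2) outside
  → clear
Obstacle 2 [(0,20) (3,16) (7,17) (10,23) (0,24)]:
  edge (0,20)–(3,16): clear
  edge (3,16)–(7,17): clear
  edge (7,17)–(10,23): clear
  edge (10,23)–(0,24): clear
  edge (0,24)–(0,20): clear
  midpoint (27/2,19/2) outside
  → clear
Obstacle 3 [(15,0) (18,1) (21,5) (23,9) (15,10)]:
  edge (15,0)–(18,1): clear
  edge (18,1)–(21,5): clear
  edge (21,5)–(23,9): clear
  edge (23,9)–(15,10): clear
  edge (15,10)–(15,0): clear
  midpoint (27/2,19/2) outside
  → clear

FREE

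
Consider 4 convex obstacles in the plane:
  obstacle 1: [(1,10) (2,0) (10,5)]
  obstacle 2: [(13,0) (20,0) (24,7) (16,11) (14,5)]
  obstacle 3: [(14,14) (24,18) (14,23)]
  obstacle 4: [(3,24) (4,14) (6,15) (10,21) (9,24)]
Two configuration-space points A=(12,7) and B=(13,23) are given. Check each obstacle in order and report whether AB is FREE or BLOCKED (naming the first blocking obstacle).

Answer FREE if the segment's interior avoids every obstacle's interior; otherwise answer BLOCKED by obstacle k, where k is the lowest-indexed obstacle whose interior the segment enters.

FREE

Obstacle 1 [(1,10) (2,0) (10,5)]:
  edge (1,10)–(2,0): clear
  edge (2,0)–(10,5): clear
  edge (10,5)–(1,10): clear
  midpoint (25/2,15) outside
  → clear
Obstacle 2 [(13,0) (20,0) (24,7) (16,11) (14,5)]:
  edge (13,0)–(20,0): clear
  edge (20,0)–(24,7): clear
  edge (24,7)–(16,11): clear
  edge (16,11)–(14,5): clear
  edge (14,5)–(13,0): clear
  midpoint (25/2,15) outside
  → clear
Obstacle 3 [(14,14) (24,18) (14,23)]:
  edge (14,14)–(24,18): clear
  edge (24,18)–(14,23): clear
  edge (14,23)–(14,14): clear
  midpoint (25/2,15) outside
  → clear
Obstacle 4 [(3,24) (4,14) (6,15) (10,21) (9,24)]:
  edge (3,24)–(4,14): clear
  edge (4,14)–(6,15): clear
  edge (6,15)–(10,21): clear
  edge (10,21)–(9,24): clear
  edge (9,24)–(3,24): clear
  midpoint (25/2,15) outside
  → clear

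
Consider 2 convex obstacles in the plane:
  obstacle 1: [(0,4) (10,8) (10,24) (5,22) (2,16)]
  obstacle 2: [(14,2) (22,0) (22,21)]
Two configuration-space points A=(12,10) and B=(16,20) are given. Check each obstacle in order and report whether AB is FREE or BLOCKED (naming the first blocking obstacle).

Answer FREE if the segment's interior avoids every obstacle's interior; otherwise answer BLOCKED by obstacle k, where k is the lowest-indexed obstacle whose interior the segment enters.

Obstacle 1 [(0,4) (10,8) (10,24) (5,22) (2,16)]:
  edge (0,4)–(10,8): clear
  edge (10,8)–(10,24): clear
  edge (10,24)–(5,22): clear
  edge (5,22)–(2,16): clear
  edge (2,16)–(0,4): clear
  midpoint (14,15) outside
  → clear
Obstacle 2 [(14,2) (22,0) (22,21)]:
  edge (14,2)–(22,0): clear
  edge (22,0)–(22,21): clear
  edge (22,21)–(14,2): clear
  midpoint (14,15) outside
  → clear

FREE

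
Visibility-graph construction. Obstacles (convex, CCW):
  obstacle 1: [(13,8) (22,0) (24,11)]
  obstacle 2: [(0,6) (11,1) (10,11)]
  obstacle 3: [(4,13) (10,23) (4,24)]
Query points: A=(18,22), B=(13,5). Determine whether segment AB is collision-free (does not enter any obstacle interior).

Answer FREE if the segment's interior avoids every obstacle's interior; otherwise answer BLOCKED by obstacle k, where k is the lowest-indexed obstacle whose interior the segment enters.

BLOCKED by obstacle 1

Obstacle 1 [(13,8) (22,0) (24,11)]:
  edge (13,8)–(22,0): crosses AB
  edge (22,0)–(24,11): clear
  edge (24,11)–(13,8): crosses AB
  → BLOCKED
Obstacle 2 [(0,6) (11,1) (10,11)]:
  edge (0,6)–(11,1): clear
  edge (11,1)–(10,11): clear
  edge (10,11)–(0,6): clear
  midpoint (31/2,27/2) outside
  → clear
Obstacle 3 [(4,13) (10,23) (4,24)]:
  edge (4,13)–(10,23): clear
  edge (10,23)–(4,24): clear
  edge (4,24)–(4,13): clear
  midpoint (31/2,27/2) outside
  → clear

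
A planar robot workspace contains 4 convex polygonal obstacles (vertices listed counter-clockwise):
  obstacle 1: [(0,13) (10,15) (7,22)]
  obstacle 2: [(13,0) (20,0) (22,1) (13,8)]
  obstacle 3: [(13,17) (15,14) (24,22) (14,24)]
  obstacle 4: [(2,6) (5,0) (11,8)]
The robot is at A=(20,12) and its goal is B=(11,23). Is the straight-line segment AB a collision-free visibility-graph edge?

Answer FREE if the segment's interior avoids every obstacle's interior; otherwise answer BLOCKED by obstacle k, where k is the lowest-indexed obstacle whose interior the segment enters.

BLOCKED by obstacle 3

Obstacle 1 [(0,13) (10,15) (7,22)]:
  edge (0,13)–(10,15): clear
  edge (10,15)–(7,22): clear
  edge (7,22)–(0,13): clear
  midpoint (31/2,35/2) outside
  → clear
Obstacle 2 [(13,0) (20,0) (22,1) (13,8)]:
  edge (13,0)–(20,0): clear
  edge (20,0)–(22,1): clear
  edge (22,1)–(13,8): clear
  edge (13,8)–(13,0): clear
  midpoint (31/2,35/2) outside
  → clear
Obstacle 3 [(13,17) (15,14) (24,22) (14,24)]:
  edge (13,17)–(15,14): clear
  edge (15,14)–(24,22): crosses AB
  edge (24,22)–(14,24): clear
  edge (14,24)–(13,17): crosses AB
  → BLOCKED
Obstacle 4 [(2,6) (5,0) (11,8)]:
  edge (2,6)–(5,0): clear
  edge (5,0)–(11,8): clear
  edge (11,8)–(2,6): clear
  midpoint (31/2,35/2) outside
  → clear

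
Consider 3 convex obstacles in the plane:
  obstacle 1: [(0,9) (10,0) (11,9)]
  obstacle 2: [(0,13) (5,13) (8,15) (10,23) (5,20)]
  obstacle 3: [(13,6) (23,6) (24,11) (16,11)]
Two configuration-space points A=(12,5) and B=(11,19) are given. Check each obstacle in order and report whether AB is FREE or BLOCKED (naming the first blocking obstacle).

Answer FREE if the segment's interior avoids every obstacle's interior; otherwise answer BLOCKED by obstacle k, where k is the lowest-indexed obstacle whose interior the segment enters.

Obstacle 1 [(0,9) (10,0) (11,9)]:
  edge (0,9)–(10,0): clear
  edge (10,0)–(11,9): clear
  edge (11,9)–(0,9): clear
  midpoint (23/2,12) outside
  → clear
Obstacle 2 [(0,13) (5,13) (8,15) (10,23) (5,20)]:
  edge (0,13)–(5,13): clear
  edge (5,13)–(8,15): clear
  edge (8,15)–(10,23): clear
  edge (10,23)–(5,20): clear
  edge (5,20)–(0,13): clear
  midpoint (23/2,12) outside
  → clear
Obstacle 3 [(13,6) (23,6) (24,11) (16,11)]:
  edge (13,6)–(23,6): clear
  edge (23,6)–(24,11): clear
  edge (24,11)–(16,11): clear
  edge (16,11)–(13,6): clear
  midpoint (23/2,12) outside
  → clear

FREE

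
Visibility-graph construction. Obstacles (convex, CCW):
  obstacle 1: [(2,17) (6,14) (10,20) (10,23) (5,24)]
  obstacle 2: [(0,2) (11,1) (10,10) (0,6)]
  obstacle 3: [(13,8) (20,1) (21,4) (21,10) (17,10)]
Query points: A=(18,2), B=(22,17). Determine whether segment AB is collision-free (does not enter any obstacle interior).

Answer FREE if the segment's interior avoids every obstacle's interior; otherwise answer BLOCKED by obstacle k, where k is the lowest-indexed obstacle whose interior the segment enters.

BLOCKED by obstacle 3

Obstacle 1 [(2,17) (6,14) (10,20) (10,23) (5,24)]:
  edge (2,17)–(6,14): clear
  edge (6,14)–(10,20): clear
  edge (10,20)–(10,23): clear
  edge (10,23)–(5,24): clear
  edge (5,24)–(2,17): clear
  midpoint (20,19/2) outside
  → clear
Obstacle 2 [(0,2) (11,1) (10,10) (0,6)]:
  edge (0,2)–(11,1): clear
  edge (11,1)–(10,10): clear
  edge (10,10)–(0,6): clear
  edge (0,6)–(0,2): clear
  midpoint (20,19/2) outside
  → clear
Obstacle 3 [(13,8) (20,1) (21,4) (21,10) (17,10)]:
  edge (13,8)–(20,1): crosses AB
  edge (20,1)–(21,4): clear
  edge (21,4)–(21,10): clear
  edge (21,10)–(17,10): crosses AB
  edge (17,10)–(13,8): clear
  → BLOCKED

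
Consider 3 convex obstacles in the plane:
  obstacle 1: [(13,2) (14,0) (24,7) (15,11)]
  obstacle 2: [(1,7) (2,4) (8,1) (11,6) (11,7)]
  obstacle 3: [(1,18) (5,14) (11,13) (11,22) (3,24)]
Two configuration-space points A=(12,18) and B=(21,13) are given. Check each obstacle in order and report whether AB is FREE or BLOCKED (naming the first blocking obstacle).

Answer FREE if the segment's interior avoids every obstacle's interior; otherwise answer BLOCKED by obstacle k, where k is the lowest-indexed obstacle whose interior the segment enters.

FREE

Obstacle 1 [(13,2) (14,0) (24,7) (15,11)]:
  edge (13,2)–(14,0): clear
  edge (14,0)–(24,7): clear
  edge (24,7)–(15,11): clear
  edge (15,11)–(13,2): clear
  midpoint (33/2,31/2) outside
  → clear
Obstacle 2 [(1,7) (2,4) (8,1) (11,6) (11,7)]:
  edge (1,7)–(2,4): clear
  edge (2,4)–(8,1): clear
  edge (8,1)–(11,6): clear
  edge (11,6)–(11,7): clear
  edge (11,7)–(1,7): clear
  midpoint (33/2,31/2) outside
  → clear
Obstacle 3 [(1,18) (5,14) (11,13) (11,22) (3,24)]:
  edge (1,18)–(5,14): clear
  edge (5,14)–(11,13): clear
  edge (11,13)–(11,22): clear
  edge (11,22)–(3,24): clear
  edge (3,24)–(1,18): clear
  midpoint (33/2,31/2) outside
  → clear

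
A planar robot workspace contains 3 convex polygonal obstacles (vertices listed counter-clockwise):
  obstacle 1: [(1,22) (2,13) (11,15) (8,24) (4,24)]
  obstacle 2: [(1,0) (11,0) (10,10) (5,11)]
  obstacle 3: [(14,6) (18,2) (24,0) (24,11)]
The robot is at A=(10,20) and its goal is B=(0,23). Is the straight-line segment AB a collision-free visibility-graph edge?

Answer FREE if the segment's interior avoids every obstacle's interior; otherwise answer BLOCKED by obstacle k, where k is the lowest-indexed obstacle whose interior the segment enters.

BLOCKED by obstacle 1

Obstacle 1 [(1,22) (2,13) (11,15) (8,24) (4,24)]:
  edge (1,22)–(2,13): clear
  edge (2,13)–(11,15): clear
  edge (11,15)–(8,24): crosses AB
  edge (8,24)–(4,24): clear
  edge (4,24)–(1,22): crosses AB
  → BLOCKED
Obstacle 2 [(1,0) (11,0) (10,10) (5,11)]:
  edge (1,0)–(11,0): clear
  edge (11,0)–(10,10): clear
  edge (10,10)–(5,11): clear
  edge (5,11)–(1,0): clear
  midpoint (5,43/2) outside
  → clear
Obstacle 3 [(14,6) (18,2) (24,0) (24,11)]:
  edge (14,6)–(18,2): clear
  edge (18,2)–(24,0): clear
  edge (24,0)–(24,11): clear
  edge (24,11)–(14,6): clear
  midpoint (5,43/2) outside
  → clear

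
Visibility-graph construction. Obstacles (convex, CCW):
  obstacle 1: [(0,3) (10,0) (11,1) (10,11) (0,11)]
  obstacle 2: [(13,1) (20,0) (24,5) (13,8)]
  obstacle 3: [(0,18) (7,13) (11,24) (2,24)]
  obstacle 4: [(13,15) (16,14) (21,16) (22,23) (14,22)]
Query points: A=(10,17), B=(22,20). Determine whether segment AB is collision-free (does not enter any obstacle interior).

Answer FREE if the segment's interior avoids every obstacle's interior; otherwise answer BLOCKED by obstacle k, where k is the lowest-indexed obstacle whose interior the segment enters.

Obstacle 1 [(0,3) (10,0) (11,1) (10,11) (0,11)]:
  edge (0,3)–(10,0): clear
  edge (10,0)–(11,1): clear
  edge (11,1)–(10,11): clear
  edge (10,11)–(0,11): clear
  edge (0,11)–(0,3): clear
  midpoint (16,37/2) outside
  → clear
Obstacle 2 [(13,1) (20,0) (24,5) (13,8)]:
  edge (13,1)–(20,0): clear
  edge (20,0)–(24,5): clear
  edge (24,5)–(13,8): clear
  edge (13,8)–(13,1): clear
  midpoint (16,37/2) outside
  → clear
Obstacle 3 [(0,18) (7,13) (11,24) (2,24)]:
  edge (0,18)–(7,13): clear
  edge (7,13)–(11,24): clear
  edge (11,24)–(2,24): clear
  edge (2,24)–(0,18): clear
  midpoint (16,37/2) outside
  → clear
Obstacle 4 [(13,15) (16,14) (21,16) (22,23) (14,22)]:
  edge (13,15)–(16,14): clear
  edge (16,14)–(21,16): clear
  edge (21,16)–(22,23): crosses AB
  edge (22,23)–(14,22): clear
  edge (14,22)–(13,15): crosses AB
  → BLOCKED

BLOCKED by obstacle 4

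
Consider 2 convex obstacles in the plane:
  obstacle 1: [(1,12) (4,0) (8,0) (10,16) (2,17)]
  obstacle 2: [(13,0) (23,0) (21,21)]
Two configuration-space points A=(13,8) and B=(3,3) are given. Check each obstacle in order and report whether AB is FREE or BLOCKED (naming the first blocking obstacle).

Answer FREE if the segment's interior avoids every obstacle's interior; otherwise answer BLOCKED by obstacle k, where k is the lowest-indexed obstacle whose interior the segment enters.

Obstacle 1 [(1,12) (4,0) (8,0) (10,16) (2,17)]:
  edge (1,12)–(4,0): crosses AB
  edge (4,0)–(8,0): clear
  edge (8,0)–(10,16): crosses AB
  edge (10,16)–(2,17): clear
  edge (2,17)–(1,12): clear
  → BLOCKED
Obstacle 2 [(13,0) (23,0) (21,21)]:
  edge (13,0)–(23,0): clear
  edge (23,0)–(21,21): clear
  edge (21,21)–(13,0): clear
  midpoint (8,11/2) outside
  → clear

BLOCKED by obstacle 1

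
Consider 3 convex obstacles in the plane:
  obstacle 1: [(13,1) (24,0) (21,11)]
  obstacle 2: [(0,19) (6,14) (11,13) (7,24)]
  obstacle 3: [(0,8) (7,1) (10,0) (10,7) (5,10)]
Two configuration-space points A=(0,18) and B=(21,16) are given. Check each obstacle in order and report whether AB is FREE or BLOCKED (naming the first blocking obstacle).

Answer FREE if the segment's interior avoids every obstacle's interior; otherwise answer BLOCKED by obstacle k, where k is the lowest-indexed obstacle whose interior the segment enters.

Obstacle 1 [(13,1) (24,0) (21,11)]:
  edge (13,1)–(24,0): clear
  edge (24,0)–(21,11): clear
  edge (21,11)–(13,1): clear
  midpoint (21/2,17) outside
  → clear
Obstacle 2 [(0,19) (6,14) (11,13) (7,24)]:
  edge (0,19)–(6,14): crosses AB
  edge (6,14)–(11,13): clear
  edge (11,13)–(7,24): crosses AB
  edge (7,24)–(0,19): clear
  → BLOCKED
Obstacle 3 [(0,8) (7,1) (10,0) (10,7) (5,10)]:
  edge (0,8)–(7,1): clear
  edge (7,1)–(10,0): clear
  edge (10,0)–(10,7): clear
  edge (10,7)–(5,10): clear
  edge (5,10)–(0,8): clear
  midpoint (21/2,17) outside
  → clear

BLOCKED by obstacle 2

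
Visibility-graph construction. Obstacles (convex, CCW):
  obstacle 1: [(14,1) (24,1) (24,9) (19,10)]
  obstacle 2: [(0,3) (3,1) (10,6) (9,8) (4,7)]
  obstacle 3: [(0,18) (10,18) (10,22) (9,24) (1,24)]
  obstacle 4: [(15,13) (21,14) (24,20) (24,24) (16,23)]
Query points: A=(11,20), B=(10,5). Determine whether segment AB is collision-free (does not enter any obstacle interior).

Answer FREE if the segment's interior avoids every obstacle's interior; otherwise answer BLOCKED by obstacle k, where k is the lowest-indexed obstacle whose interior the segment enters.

Obstacle 1 [(14,1) (24,1) (24,9) (19,10)]:
  edge (14,1)–(24,1): clear
  edge (24,1)–(24,9): clear
  edge (24,9)–(19,10): clear
  edge (19,10)–(14,1): clear
  midpoint (21/2,25/2) outside
  → clear
Obstacle 2 [(0,3) (3,1) (10,6) (9,8) (4,7)]:
  edge (0,3)–(3,1): clear
  edge (3,1)–(10,6): clear
  edge (10,6)–(9,8): clear
  edge (9,8)–(4,7): clear
  edge (4,7)–(0,3): clear
  midpoint (21/2,25/2) outside
  → clear
Obstacle 3 [(0,18) (10,18) (10,22) (9,24) (1,24)]:
  edge (0,18)–(10,18): clear
  edge (10,18)–(10,22): clear
  edge (10,22)–(9,24): clear
  edge (9,24)–(1,24): clear
  edge (1,24)–(0,18): clear
  midpoint (21/2,25/2) outside
  → clear
Obstacle 4 [(15,13) (21,14) (24,20) (24,24) (16,23)]:
  edge (15,13)–(21,14): clear
  edge (21,14)–(24,20): clear
  edge (24,20)–(24,24): clear
  edge (24,24)–(16,23): clear
  edge (16,23)–(15,13): clear
  midpoint (21/2,25/2) outside
  → clear

FREE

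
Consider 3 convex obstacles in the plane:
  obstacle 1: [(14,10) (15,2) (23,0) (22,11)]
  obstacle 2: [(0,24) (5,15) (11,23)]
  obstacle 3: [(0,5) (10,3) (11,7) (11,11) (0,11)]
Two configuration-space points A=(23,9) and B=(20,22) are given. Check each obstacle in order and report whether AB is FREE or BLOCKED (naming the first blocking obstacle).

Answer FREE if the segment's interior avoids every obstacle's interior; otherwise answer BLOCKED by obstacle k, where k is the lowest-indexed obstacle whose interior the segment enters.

Obstacle 1 [(14,10) (15,2) (23,0) (22,11)]:
  edge (14,10)–(15,2): clear
  edge (15,2)–(23,0): clear
  edge (23,0)–(22,11): clear
  edge (22,11)–(14,10): clear
  midpoint (43/2,31/2) outside
  → clear
Obstacle 2 [(0,24) (5,15) (11,23)]:
  edge (0,24)–(5,15): clear
  edge (5,15)–(11,23): clear
  edge (11,23)–(0,24): clear
  midpoint (43/2,31/2) outside
  → clear
Obstacle 3 [(0,5) (10,3) (11,7) (11,11) (0,11)]:
  edge (0,5)–(10,3): clear
  edge (10,3)–(11,7): clear
  edge (11,7)–(11,11): clear
  edge (11,11)–(0,11): clear
  edge (0,11)–(0,5): clear
  midpoint (43/2,31/2) outside
  → clear

FREE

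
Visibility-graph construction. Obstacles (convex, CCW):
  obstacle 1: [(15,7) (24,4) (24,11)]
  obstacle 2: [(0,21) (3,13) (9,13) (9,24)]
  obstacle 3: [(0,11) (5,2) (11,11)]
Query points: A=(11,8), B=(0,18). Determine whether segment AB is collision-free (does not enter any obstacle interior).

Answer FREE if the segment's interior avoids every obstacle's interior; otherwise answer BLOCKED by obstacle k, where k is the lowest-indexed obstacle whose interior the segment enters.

BLOCKED by obstacle 2

Obstacle 1 [(15,7) (24,4) (24,11)]:
  edge (15,7)–(24,4): clear
  edge (24,4)–(24,11): clear
  edge (24,11)–(15,7): clear
  midpoint (11/2,13) outside
  → clear
Obstacle 2 [(0,21) (3,13) (9,13) (9,24)]:
  edge (0,21)–(3,13): crosses AB
  edge (3,13)–(9,13): crosses AB
  edge (9,13)–(9,24): clear
  edge (9,24)–(0,21): clear
  → BLOCKED
Obstacle 3 [(0,11) (5,2) (11,11)]:
  edge (0,11)–(5,2): clear
  edge (5,2)–(11,11): crosses AB
  edge (11,11)–(0,11): crosses AB
  → BLOCKED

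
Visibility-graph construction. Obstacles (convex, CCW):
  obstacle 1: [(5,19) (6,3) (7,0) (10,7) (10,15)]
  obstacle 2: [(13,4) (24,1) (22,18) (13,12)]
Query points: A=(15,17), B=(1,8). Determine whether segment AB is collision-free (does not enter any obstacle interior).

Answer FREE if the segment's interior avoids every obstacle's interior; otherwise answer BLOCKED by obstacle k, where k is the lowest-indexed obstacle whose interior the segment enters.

Obstacle 1 [(5,19) (6,3) (7,0) (10,7) (10,15)]:
  edge (5,19)–(6,3): crosses AB
  edge (6,3)–(7,0): clear
  edge (7,0)–(10,7): clear
  edge (10,7)–(10,15): crosses AB
  edge (10,15)–(5,19): clear
  → BLOCKED
Obstacle 2 [(13,4) (24,1) (22,18) (13,12)]:
  edge (13,4)–(24,1): clear
  edge (24,1)–(22,18): clear
  edge (22,18)–(13,12): clear
  edge (13,12)–(13,4): clear
  midpoint (8,25/2) outside
  → clear

BLOCKED by obstacle 1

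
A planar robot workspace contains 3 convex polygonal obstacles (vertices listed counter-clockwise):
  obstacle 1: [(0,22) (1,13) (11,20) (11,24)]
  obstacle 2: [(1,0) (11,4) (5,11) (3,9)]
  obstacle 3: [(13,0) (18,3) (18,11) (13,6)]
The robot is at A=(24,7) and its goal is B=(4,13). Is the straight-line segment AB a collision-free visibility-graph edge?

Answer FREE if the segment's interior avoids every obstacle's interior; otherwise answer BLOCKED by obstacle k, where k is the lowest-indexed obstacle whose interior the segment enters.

Obstacle 1 [(0,22) (1,13) (11,20) (11,24)]:
  edge (0,22)–(1,13): clear
  edge (1,13)–(11,20): clear
  edge (11,20)–(11,24): clear
  edge (11,24)–(0,22): clear
  midpoint (14,10) outside
  → clear
Obstacle 2 [(1,0) (11,4) (5,11) (3,9)]:
  edge (1,0)–(11,4): clear
  edge (11,4)–(5,11): clear
  edge (5,11)–(3,9): clear
  edge (3,9)–(1,0): clear
  midpoint (14,10) outside
  → clear
Obstacle 3 [(13,0) (18,3) (18,11) (13,6)]:
  edge (13,0)–(18,3): clear
  edge (18,3)–(18,11): crosses AB
  edge (18,11)–(13,6): crosses AB
  edge (13,6)–(13,0): clear
  → BLOCKED

BLOCKED by obstacle 3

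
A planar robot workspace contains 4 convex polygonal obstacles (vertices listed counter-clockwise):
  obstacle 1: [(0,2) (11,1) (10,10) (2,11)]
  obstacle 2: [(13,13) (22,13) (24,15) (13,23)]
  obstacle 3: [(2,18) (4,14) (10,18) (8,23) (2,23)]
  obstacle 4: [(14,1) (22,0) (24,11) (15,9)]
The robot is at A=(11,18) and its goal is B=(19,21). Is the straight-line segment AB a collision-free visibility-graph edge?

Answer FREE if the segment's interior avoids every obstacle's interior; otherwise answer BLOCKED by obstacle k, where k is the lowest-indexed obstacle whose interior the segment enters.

Obstacle 1 [(0,2) (11,1) (10,10) (2,11)]:
  edge (0,2)–(11,1): clear
  edge (11,1)–(10,10): clear
  edge (10,10)–(2,11): clear
  edge (2,11)–(0,2): clear
  midpoint (15,39/2) outside
  → clear
Obstacle 2 [(13,13) (22,13) (24,15) (13,23)]:
  edge (13,13)–(22,13): clear
  edge (22,13)–(24,15): clear
  edge (24,15)–(13,23): crosses AB
  edge (13,23)–(13,13): crosses AB
  → BLOCKED
Obstacle 3 [(2,18) (4,14) (10,18) (8,23) (2,23)]:
  edge (2,18)–(4,14): clear
  edge (4,14)–(10,18): clear
  edge (10,18)–(8,23): clear
  edge (8,23)–(2,23): clear
  edge (2,23)–(2,18): clear
  midpoint (15,39/2) outside
  → clear
Obstacle 4 [(14,1) (22,0) (24,11) (15,9)]:
  edge (14,1)–(22,0): clear
  edge (22,0)–(24,11): clear
  edge (24,11)–(15,9): clear
  edge (15,9)–(14,1): clear
  midpoint (15,39/2) outside
  → clear

BLOCKED by obstacle 2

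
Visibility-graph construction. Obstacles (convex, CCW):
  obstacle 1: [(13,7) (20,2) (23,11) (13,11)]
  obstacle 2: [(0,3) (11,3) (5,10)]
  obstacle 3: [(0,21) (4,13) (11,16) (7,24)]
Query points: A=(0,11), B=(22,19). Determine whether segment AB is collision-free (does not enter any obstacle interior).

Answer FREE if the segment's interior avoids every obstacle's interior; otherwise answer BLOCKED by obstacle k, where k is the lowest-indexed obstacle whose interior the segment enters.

FREE

Obstacle 1 [(13,7) (20,2) (23,11) (13,11)]:
  edge (13,7)–(20,2): clear
  edge (20,2)–(23,11): clear
  edge (23,11)–(13,11): clear
  edge (13,11)–(13,7): clear
  midpoint (11,15) outside
  → clear
Obstacle 2 [(0,3) (11,3) (5,10)]:
  edge (0,3)–(11,3): clear
  edge (11,3)–(5,10): clear
  edge (5,10)–(0,3): clear
  midpoint (11,15) outside
  → clear
Obstacle 3 [(0,21) (4,13) (11,16) (7,24)]:
  edge (0,21)–(4,13): clear
  edge (4,13)–(11,16): clear
  edge (11,16)–(7,24): clear
  edge (7,24)–(0,21): clear
  midpoint (11,15) outside
  → clear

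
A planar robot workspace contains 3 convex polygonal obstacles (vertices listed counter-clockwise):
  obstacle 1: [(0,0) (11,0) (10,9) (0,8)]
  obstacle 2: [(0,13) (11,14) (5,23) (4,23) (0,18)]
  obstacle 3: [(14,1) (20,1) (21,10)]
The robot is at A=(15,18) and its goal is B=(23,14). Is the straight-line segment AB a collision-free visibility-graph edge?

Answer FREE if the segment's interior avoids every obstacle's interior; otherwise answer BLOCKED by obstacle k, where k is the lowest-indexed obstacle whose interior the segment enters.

FREE

Obstacle 1 [(0,0) (11,0) (10,9) (0,8)]:
  edge (0,0)–(11,0): clear
  edge (11,0)–(10,9): clear
  edge (10,9)–(0,8): clear
  edge (0,8)–(0,0): clear
  midpoint (19,16) outside
  → clear
Obstacle 2 [(0,13) (11,14) (5,23) (4,23) (0,18)]:
  edge (0,13)–(11,14): clear
  edge (11,14)–(5,23): clear
  edge (5,23)–(4,23): clear
  edge (4,23)–(0,18): clear
  edge (0,18)–(0,13): clear
  midpoint (19,16) outside
  → clear
Obstacle 3 [(14,1) (20,1) (21,10)]:
  edge (14,1)–(20,1): clear
  edge (20,1)–(21,10): clear
  edge (21,10)–(14,1): clear
  midpoint (19,16) outside
  → clear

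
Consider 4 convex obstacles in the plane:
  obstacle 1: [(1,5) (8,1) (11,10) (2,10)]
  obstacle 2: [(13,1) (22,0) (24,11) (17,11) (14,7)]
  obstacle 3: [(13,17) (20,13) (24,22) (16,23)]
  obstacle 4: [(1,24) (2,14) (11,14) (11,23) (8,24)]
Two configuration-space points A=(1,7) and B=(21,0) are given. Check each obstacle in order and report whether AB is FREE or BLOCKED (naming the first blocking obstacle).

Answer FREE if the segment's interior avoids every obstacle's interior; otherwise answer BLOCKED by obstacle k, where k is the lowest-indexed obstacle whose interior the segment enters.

Obstacle 1 [(1,5) (8,1) (11,10) (2,10)]:
  edge (1,5)–(8,1): clear
  edge (8,1)–(11,10): crosses AB
  edge (11,10)–(2,10): clear
  edge (2,10)–(1,5): crosses AB
  → BLOCKED
Obstacle 2 [(13,1) (22,0) (24,11) (17,11) (14,7)]:
  edge (13,1)–(22,0): crosses AB
  edge (22,0)–(24,11): clear
  edge (24,11)–(17,11): clear
  edge (17,11)–(14,7): clear
  edge (14,7)–(13,1): crosses AB
  → BLOCKED
Obstacle 3 [(13,17) (20,13) (24,22) (16,23)]:
  edge (13,17)–(20,13): clear
  edge (20,13)–(24,22): clear
  edge (24,22)–(16,23): clear
  edge (16,23)–(13,17): clear
  midpoint (11,7/2) outside
  → clear
Obstacle 4 [(1,24) (2,14) (11,14) (11,23) (8,24)]:
  edge (1,24)–(2,14): clear
  edge (2,14)–(11,14): clear
  edge (11,14)–(11,23): clear
  edge (11,23)–(8,24): clear
  edge (8,24)–(1,24): clear
  midpoint (11,7/2) outside
  → clear

BLOCKED by obstacle 1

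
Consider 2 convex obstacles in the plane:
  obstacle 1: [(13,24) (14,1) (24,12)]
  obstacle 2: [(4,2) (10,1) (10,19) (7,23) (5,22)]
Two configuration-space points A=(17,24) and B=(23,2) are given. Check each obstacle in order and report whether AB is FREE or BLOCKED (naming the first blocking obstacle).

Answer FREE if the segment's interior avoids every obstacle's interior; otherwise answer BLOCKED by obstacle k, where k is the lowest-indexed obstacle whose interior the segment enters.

Obstacle 1 [(13,24) (14,1) (24,12)]:
  edge (13,24)–(14,1): clear
  edge (14,1)–(24,12): crosses AB
  edge (24,12)–(13,24): crosses AB
  → BLOCKED
Obstacle 2 [(4,2) (10,1) (10,19) (7,23) (5,22)]:
  edge (4,2)–(10,1): clear
  edge (10,1)–(10,19): clear
  edge (10,19)–(7,23): clear
  edge (7,23)–(5,22): clear
  edge (5,22)–(4,2): clear
  midpoint (20,13) outside
  → clear

BLOCKED by obstacle 1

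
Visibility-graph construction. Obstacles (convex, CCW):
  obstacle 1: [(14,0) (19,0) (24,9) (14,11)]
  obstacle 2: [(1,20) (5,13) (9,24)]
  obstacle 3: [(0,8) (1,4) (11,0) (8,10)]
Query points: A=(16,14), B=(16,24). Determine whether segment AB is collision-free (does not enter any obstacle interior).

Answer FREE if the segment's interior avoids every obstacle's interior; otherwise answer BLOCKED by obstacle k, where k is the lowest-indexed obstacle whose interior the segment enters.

Obstacle 1 [(14,0) (19,0) (24,9) (14,11)]:
  edge (14,0)–(19,0): clear
  edge (19,0)–(24,9): clear
  edge (24,9)–(14,11): clear
  edge (14,11)–(14,0): clear
  midpoint (16,19) outside
  → clear
Obstacle 2 [(1,20) (5,13) (9,24)]:
  edge (1,20)–(5,13): clear
  edge (5,13)–(9,24): clear
  edge (9,24)–(1,20): clear
  midpoint (16,19) outside
  → clear
Obstacle 3 [(0,8) (1,4) (11,0) (8,10)]:
  edge (0,8)–(1,4): clear
  edge (1,4)–(11,0): clear
  edge (11,0)–(8,10): clear
  edge (8,10)–(0,8): clear
  midpoint (16,19) outside
  → clear

FREE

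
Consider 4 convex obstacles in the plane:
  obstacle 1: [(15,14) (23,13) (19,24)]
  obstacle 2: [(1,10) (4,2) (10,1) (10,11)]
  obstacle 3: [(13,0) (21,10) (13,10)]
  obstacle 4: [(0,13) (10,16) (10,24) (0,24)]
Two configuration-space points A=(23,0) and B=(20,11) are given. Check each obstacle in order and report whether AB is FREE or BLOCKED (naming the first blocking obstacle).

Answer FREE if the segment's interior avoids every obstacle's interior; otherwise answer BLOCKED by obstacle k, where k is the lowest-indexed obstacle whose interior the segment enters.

BLOCKED by obstacle 3

Obstacle 1 [(15,14) (23,13) (19,24)]:
  edge (15,14)–(23,13): clear
  edge (23,13)–(19,24): clear
  edge (19,24)–(15,14): clear
  midpoint (43/2,11/2) outside
  → clear
Obstacle 2 [(1,10) (4,2) (10,1) (10,11)]:
  edge (1,10)–(4,2): clear
  edge (4,2)–(10,1): clear
  edge (10,1)–(10,11): clear
  edge (10,11)–(1,10): clear
  midpoint (43/2,11/2) outside
  → clear
Obstacle 3 [(13,0) (21,10) (13,10)]:
  edge (13,0)–(21,10): crosses AB
  edge (21,10)–(13,10): crosses AB
  edge (13,10)–(13,0): clear
  → BLOCKED
Obstacle 4 [(0,13) (10,16) (10,24) (0,24)]:
  edge (0,13)–(10,16): clear
  edge (10,16)–(10,24): clear
  edge (10,24)–(0,24): clear
  edge (0,24)–(0,13): clear
  midpoint (43/2,11/2) outside
  → clear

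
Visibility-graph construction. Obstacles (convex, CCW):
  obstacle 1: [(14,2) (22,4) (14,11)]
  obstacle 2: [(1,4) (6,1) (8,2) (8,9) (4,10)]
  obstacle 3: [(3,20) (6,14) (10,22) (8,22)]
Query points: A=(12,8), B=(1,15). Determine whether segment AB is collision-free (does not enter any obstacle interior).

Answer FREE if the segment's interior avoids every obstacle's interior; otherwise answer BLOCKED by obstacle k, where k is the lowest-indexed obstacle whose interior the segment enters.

Obstacle 1 [(14,2) (22,4) (14,11)]:
  edge (14,2)–(22,4): clear
  edge (22,4)–(14,11): clear
  edge (14,11)–(14,2): clear
  midpoint (13/2,23/2) outside
  → clear
Obstacle 2 [(1,4) (6,1) (8,2) (8,9) (4,10)]:
  edge (1,4)–(6,1): clear
  edge (6,1)–(8,2): clear
  edge (8,2)–(8,9): clear
  edge (8,9)–(4,10): clear
  edge (4,10)–(1,4): clear
  midpoint (13/2,23/2) outside
  → clear
Obstacle 3 [(3,20) (6,14) (10,22) (8,22)]:
  edge (3,20)–(6,14): clear
  edge (6,14)–(10,22): clear
  edge (10,22)–(8,22): clear
  edge (8,22)–(3,20): clear
  midpoint (13/2,23/2) outside
  → clear

FREE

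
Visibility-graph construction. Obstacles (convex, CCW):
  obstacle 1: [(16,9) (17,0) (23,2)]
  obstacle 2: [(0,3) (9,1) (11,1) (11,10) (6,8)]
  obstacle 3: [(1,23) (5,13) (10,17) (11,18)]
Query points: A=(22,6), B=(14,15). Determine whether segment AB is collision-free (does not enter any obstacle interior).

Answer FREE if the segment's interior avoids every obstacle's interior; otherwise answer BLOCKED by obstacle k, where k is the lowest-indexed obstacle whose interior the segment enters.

FREE

Obstacle 1 [(16,9) (17,0) (23,2)]:
  edge (16,9)–(17,0): clear
  edge (17,0)–(23,2): clear
  edge (23,2)–(16,9): clear
  midpoint (18,21/2) outside
  → clear
Obstacle 2 [(0,3) (9,1) (11,1) (11,10) (6,8)]:
  edge (0,3)–(9,1): clear
  edge (9,1)–(11,1): clear
  edge (11,1)–(11,10): clear
  edge (11,10)–(6,8): clear
  edge (6,8)–(0,3): clear
  midpoint (18,21/2) outside
  → clear
Obstacle 3 [(1,23) (5,13) (10,17) (11,18)]:
  edge (1,23)–(5,13): clear
  edge (5,13)–(10,17): clear
  edge (10,17)–(11,18): clear
  edge (11,18)–(1,23): clear
  midpoint (18,21/2) outside
  → clear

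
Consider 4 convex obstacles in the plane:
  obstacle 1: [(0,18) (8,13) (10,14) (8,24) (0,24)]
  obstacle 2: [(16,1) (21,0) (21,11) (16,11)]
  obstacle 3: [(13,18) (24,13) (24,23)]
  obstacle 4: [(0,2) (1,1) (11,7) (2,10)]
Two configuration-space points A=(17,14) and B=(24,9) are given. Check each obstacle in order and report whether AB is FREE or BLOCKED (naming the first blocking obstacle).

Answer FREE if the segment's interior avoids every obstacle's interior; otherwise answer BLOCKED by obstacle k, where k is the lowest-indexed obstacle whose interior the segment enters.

Obstacle 1 [(0,18) (8,13) (10,14) (8,24) (0,24)]:
  edge (0,18)–(8,13): clear
  edge (8,13)–(10,14): clear
  edge (10,14)–(8,24): clear
  edge (8,24)–(0,24): clear
  edge (0,24)–(0,18): clear
  midpoint (41/2,23/2) outside
  → clear
Obstacle 2 [(16,1) (21,0) (21,11) (16,11)]:
  edge (16,1)–(21,0): clear
  edge (21,0)–(21,11): clear
  edge (21,11)–(16,11): clear
  edge (16,11)–(16,1): clear
  midpoint (41/2,23/2) outside
  → clear
Obstacle 3 [(13,18) (24,13) (24,23)]:
  edge (13,18)–(24,13): clear
  edge (24,13)–(24,23): clear
  edge (24,23)–(13,18): clear
  midpoint (41/2,23/2) outside
  → clear
Obstacle 4 [(0,2) (1,1) (11,7) (2,10)]:
  edge (0,2)–(1,1): clear
  edge (1,1)–(11,7): clear
  edge (11,7)–(2,10): clear
  edge (2,10)–(0,2): clear
  midpoint (41/2,23/2) outside
  → clear

FREE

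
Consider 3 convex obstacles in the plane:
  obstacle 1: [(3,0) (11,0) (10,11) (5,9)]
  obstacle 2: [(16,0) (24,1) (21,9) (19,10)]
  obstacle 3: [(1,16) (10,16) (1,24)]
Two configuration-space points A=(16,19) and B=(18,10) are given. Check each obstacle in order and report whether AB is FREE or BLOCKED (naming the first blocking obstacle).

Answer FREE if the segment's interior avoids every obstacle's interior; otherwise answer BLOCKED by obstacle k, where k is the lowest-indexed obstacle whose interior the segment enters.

Obstacle 1 [(3,0) (11,0) (10,11) (5,9)]:
  edge (3,0)–(11,0): clear
  edge (11,0)–(10,11): clear
  edge (10,11)–(5,9): clear
  edge (5,9)–(3,0): clear
  midpoint (17,29/2) outside
  → clear
Obstacle 2 [(16,0) (24,1) (21,9) (19,10)]:
  edge (16,0)–(24,1): clear
  edge (24,1)–(21,9): clear
  edge (21,9)–(19,10): clear
  edge (19,10)–(16,0): clear
  midpoint (17,29/2) outside
  → clear
Obstacle 3 [(1,16) (10,16) (1,24)]:
  edge (1,16)–(10,16): clear
  edge (10,16)–(1,24): clear
  edge (1,24)–(1,16): clear
  midpoint (17,29/2) outside
  → clear

FREE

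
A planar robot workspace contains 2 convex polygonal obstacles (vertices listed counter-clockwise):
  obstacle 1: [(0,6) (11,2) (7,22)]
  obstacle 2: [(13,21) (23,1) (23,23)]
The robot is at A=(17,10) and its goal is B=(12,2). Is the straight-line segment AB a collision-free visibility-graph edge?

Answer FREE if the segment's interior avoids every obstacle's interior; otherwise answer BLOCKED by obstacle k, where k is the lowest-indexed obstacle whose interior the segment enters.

FREE

Obstacle 1 [(0,6) (11,2) (7,22)]:
  edge (0,6)–(11,2): clear
  edge (11,2)–(7,22): clear
  edge (7,22)–(0,6): clear
  midpoint (29/2,6) outside
  → clear
Obstacle 2 [(13,21) (23,1) (23,23)]:
  edge (13,21)–(23,1): clear
  edge (23,1)–(23,23): clear
  edge (23,23)–(13,21): clear
  midpoint (29/2,6) outside
  → clear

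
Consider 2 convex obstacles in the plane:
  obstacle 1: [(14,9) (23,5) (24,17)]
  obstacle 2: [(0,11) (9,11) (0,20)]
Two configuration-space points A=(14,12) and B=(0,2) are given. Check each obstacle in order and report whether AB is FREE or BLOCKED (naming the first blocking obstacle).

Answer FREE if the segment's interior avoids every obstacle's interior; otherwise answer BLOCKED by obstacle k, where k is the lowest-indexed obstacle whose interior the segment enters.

FREE

Obstacle 1 [(14,9) (23,5) (24,17)]:
  edge (14,9)–(23,5): clear
  edge (23,5)–(24,17): clear
  edge (24,17)–(14,9): clear
  midpoint (7,7) outside
  → clear
Obstacle 2 [(0,11) (9,11) (0,20)]:
  edge (0,11)–(9,11): clear
  edge (9,11)–(0,20): clear
  edge (0,20)–(0,11): clear
  midpoint (7,7) outside
  → clear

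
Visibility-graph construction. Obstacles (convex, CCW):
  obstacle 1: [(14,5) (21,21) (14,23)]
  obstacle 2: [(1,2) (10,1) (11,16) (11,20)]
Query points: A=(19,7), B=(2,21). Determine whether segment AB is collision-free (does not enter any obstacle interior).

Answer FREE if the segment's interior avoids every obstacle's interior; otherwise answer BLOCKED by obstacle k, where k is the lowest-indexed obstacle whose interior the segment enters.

Obstacle 1 [(14,5) (21,21) (14,23)]:
  edge (14,5)–(21,21): crosses AB
  edge (21,21)–(14,23): clear
  edge (14,23)–(14,5): crosses AB
  → BLOCKED
Obstacle 2 [(1,2) (10,1) (11,16) (11,20)]:
  edge (1,2)–(10,1): clear
  edge (10,1)–(11,16): crosses AB
  edge (11,16)–(11,20): clear
  edge (11,20)–(1,2): crosses AB
  → BLOCKED

BLOCKED by obstacle 1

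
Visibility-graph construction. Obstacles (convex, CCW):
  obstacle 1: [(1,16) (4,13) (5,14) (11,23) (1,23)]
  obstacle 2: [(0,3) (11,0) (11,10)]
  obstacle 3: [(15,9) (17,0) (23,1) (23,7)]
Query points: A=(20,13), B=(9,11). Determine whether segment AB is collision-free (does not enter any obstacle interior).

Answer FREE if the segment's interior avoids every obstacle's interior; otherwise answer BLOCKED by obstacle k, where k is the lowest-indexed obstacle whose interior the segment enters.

FREE

Obstacle 1 [(1,16) (4,13) (5,14) (11,23) (1,23)]:
  edge (1,16)–(4,13): clear
  edge (4,13)–(5,14): clear
  edge (5,14)–(11,23): clear
  edge (11,23)–(1,23): clear
  edge (1,23)–(1,16): clear
  midpoint (29/2,12) outside
  → clear
Obstacle 2 [(0,3) (11,0) (11,10)]:
  edge (0,3)–(11,0): clear
  edge (11,0)–(11,10): clear
  edge (11,10)–(0,3): clear
  midpoint (29/2,12) outside
  → clear
Obstacle 3 [(15,9) (17,0) (23,1) (23,7)]:
  edge (15,9)–(17,0): clear
  edge (17,0)–(23,1): clear
  edge (23,1)–(23,7): clear
  edge (23,7)–(15,9): clear
  midpoint (29/2,12) outside
  → clear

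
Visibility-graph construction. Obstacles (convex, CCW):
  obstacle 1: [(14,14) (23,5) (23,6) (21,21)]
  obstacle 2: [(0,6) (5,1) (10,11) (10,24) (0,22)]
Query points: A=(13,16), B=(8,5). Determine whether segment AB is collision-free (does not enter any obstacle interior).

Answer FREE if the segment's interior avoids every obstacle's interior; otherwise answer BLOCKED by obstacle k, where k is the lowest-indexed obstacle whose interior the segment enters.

FREE

Obstacle 1 [(14,14) (23,5) (23,6) (21,21)]:
  edge (14,14)–(23,5): clear
  edge (23,5)–(23,6): clear
  edge (23,6)–(21,21): clear
  edge (21,21)–(14,14): clear
  midpoint (21/2,21/2) outside
  → clear
Obstacle 2 [(0,6) (5,1) (10,11) (10,24) (0,22)]:
  edge (0,6)–(5,1): clear
  edge (5,1)–(10,11): clear
  edge (10,11)–(10,24): clear
  edge (10,24)–(0,22): clear
  edge (0,22)–(0,6): clear
  midpoint (21/2,21/2) outside
  → clear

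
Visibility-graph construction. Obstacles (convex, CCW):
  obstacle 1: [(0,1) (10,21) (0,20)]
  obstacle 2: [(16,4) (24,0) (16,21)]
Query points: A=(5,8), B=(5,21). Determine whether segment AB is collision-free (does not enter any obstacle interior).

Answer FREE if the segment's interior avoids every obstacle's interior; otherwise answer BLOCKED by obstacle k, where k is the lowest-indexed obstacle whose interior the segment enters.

BLOCKED by obstacle 1

Obstacle 1 [(0,1) (10,21) (0,20)]:
  edge (0,1)–(10,21): crosses AB
  edge (10,21)–(0,20): crosses AB
  edge (0,20)–(0,1): clear
  → BLOCKED
Obstacle 2 [(16,4) (24,0) (16,21)]:
  edge (16,4)–(24,0): clear
  edge (24,0)–(16,21): clear
  edge (16,21)–(16,4): clear
  midpoint (5,29/2) outside
  → clear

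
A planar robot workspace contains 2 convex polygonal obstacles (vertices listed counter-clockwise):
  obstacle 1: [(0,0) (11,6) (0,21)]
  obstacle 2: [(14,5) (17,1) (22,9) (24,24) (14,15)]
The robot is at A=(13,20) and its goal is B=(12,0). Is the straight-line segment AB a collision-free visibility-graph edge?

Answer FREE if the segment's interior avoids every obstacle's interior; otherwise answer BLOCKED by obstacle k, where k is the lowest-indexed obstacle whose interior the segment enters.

Obstacle 1 [(0,0) (11,6) (0,21)]:
  edge (0,0)–(11,6): clear
  edge (11,6)–(0,21): clear
  edge (0,21)–(0,0): clear
  midpoint (25/2,10) outside
  → clear
Obstacle 2 [(14,5) (17,1) (22,9) (24,24) (14,15)]:
  edge (14,5)–(17,1): clear
  edge (17,1)–(22,9): clear
  edge (22,9)–(24,24): clear
  edge (24,24)–(14,15): clear
  edge (14,15)–(14,5): clear
  midpoint (25/2,10) outside
  → clear

FREE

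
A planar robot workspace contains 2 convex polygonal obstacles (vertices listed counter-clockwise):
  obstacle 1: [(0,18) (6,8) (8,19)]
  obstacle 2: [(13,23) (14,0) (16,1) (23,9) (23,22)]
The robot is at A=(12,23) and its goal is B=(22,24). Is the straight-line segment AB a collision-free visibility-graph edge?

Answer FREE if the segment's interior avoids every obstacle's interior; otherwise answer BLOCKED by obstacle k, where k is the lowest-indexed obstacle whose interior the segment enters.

Obstacle 1 [(0,18) (6,8) (8,19)]:
  edge (0,18)–(6,8): clear
  edge (6,8)–(8,19): clear
  edge (8,19)–(0,18): clear
  midpoint (17,47/2) outside
  → clear
Obstacle 2 [(13,23) (14,0) (16,1) (23,9) (23,22)]:
  edge (13,23)–(14,0): clear
  edge (14,0)–(16,1): clear
  edge (16,1)–(23,9): clear
  edge (23,9)–(23,22): clear
  edge (23,22)–(13,23): clear
  midpoint (17,47/2) outside
  → clear

FREE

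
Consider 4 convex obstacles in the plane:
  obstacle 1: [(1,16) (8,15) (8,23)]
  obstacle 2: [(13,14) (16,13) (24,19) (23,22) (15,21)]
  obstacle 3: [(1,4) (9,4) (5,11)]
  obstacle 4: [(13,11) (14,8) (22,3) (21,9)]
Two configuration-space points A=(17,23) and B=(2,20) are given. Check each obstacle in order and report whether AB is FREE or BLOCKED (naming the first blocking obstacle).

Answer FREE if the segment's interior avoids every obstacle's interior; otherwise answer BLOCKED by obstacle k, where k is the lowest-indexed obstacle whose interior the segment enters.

Obstacle 1 [(1,16) (8,15) (8,23)]:
  edge (1,16)–(8,15): clear
  edge (8,15)–(8,23): crosses AB
  edge (8,23)–(1,16): crosses AB
  → BLOCKED
Obstacle 2 [(13,14) (16,13) (24,19) (23,22) (15,21)]:
  edge (13,14)–(16,13): clear
  edge (16,13)–(24,19): clear
  edge (24,19)–(23,22): clear
  edge (23,22)–(15,21): clear
  edge (15,21)–(13,14): clear
  midpoint (19/2,43/2) outside
  → clear
Obstacle 3 [(1,4) (9,4) (5,11)]:
  edge (1,4)–(9,4): clear
  edge (9,4)–(5,11): clear
  edge (5,11)–(1,4): clear
  midpoint (19/2,43/2) outside
  → clear
Obstacle 4 [(13,11) (14,8) (22,3) (21,9)]:
  edge (13,11)–(14,8): clear
  edge (14,8)–(22,3): clear
  edge (22,3)–(21,9): clear
  edge (21,9)–(13,11): clear
  midpoint (19/2,43/2) outside
  → clear

BLOCKED by obstacle 1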